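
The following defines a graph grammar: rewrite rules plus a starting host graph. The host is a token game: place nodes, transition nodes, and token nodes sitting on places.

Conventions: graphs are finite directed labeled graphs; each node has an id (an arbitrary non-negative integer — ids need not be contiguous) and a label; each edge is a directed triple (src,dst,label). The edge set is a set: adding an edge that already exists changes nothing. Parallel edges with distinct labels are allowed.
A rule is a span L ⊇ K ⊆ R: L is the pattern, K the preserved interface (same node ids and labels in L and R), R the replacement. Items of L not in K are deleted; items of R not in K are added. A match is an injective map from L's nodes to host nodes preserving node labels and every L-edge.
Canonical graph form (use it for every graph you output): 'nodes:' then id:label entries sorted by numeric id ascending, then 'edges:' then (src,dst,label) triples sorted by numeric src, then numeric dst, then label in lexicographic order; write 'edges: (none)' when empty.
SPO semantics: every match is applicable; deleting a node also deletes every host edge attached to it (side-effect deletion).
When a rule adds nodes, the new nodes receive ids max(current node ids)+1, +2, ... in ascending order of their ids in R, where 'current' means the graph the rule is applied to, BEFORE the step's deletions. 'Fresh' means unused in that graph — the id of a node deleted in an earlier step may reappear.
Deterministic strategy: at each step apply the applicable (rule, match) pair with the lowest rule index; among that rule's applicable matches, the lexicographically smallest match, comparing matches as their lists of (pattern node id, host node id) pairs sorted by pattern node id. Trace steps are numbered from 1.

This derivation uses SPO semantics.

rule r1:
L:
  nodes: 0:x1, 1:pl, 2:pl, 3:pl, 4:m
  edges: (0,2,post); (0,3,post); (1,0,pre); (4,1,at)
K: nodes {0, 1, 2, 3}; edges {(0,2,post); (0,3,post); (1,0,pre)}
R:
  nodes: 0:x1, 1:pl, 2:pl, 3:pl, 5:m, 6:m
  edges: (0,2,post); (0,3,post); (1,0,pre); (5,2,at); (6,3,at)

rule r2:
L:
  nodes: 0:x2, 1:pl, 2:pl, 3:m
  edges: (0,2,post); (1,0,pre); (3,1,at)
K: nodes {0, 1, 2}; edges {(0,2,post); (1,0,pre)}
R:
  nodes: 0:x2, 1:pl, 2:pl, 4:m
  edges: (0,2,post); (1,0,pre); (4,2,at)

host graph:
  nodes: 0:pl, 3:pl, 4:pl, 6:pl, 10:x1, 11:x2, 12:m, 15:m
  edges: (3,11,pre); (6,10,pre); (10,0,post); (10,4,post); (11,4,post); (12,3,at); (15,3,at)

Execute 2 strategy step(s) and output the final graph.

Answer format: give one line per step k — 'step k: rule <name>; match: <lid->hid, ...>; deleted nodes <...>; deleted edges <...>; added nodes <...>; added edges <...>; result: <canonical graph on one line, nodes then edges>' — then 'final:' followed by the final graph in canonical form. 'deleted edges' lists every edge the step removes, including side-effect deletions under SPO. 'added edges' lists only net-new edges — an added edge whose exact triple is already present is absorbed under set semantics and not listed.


step 1: rule r2; match: 0->11, 1->3, 2->4, 3->12; deleted nodes 12; deleted edges (12,3,at); added nodes 16; added edges (16,4,at); result: nodes: 0:pl, 3:pl, 4:pl, 6:pl, 10:x1, 11:x2, 15:m, 16:m edges: (3,11,pre); (6,10,pre); (10,0,post); (10,4,post); (11,4,post); (15,3,at); (16,4,at)
step 2: rule r2; match: 0->11, 1->3, 2->4, 3->15; deleted nodes 15; deleted edges (15,3,at); added nodes 17; added edges (17,4,at); result: nodes: 0:pl, 3:pl, 4:pl, 6:pl, 10:x1, 11:x2, 16:m, 17:m edges: (3,11,pre); (6,10,pre); (10,0,post); (10,4,post); (11,4,post); (16,4,at); (17,4,at)
final:
nodes: 0:pl, 3:pl, 4:pl, 6:pl, 10:x1, 11:x2, 16:m, 17:m
edges: (3,11,pre); (6,10,pre); (10,0,post); (10,4,post); (11,4,post); (16,4,at); (17,4,at)


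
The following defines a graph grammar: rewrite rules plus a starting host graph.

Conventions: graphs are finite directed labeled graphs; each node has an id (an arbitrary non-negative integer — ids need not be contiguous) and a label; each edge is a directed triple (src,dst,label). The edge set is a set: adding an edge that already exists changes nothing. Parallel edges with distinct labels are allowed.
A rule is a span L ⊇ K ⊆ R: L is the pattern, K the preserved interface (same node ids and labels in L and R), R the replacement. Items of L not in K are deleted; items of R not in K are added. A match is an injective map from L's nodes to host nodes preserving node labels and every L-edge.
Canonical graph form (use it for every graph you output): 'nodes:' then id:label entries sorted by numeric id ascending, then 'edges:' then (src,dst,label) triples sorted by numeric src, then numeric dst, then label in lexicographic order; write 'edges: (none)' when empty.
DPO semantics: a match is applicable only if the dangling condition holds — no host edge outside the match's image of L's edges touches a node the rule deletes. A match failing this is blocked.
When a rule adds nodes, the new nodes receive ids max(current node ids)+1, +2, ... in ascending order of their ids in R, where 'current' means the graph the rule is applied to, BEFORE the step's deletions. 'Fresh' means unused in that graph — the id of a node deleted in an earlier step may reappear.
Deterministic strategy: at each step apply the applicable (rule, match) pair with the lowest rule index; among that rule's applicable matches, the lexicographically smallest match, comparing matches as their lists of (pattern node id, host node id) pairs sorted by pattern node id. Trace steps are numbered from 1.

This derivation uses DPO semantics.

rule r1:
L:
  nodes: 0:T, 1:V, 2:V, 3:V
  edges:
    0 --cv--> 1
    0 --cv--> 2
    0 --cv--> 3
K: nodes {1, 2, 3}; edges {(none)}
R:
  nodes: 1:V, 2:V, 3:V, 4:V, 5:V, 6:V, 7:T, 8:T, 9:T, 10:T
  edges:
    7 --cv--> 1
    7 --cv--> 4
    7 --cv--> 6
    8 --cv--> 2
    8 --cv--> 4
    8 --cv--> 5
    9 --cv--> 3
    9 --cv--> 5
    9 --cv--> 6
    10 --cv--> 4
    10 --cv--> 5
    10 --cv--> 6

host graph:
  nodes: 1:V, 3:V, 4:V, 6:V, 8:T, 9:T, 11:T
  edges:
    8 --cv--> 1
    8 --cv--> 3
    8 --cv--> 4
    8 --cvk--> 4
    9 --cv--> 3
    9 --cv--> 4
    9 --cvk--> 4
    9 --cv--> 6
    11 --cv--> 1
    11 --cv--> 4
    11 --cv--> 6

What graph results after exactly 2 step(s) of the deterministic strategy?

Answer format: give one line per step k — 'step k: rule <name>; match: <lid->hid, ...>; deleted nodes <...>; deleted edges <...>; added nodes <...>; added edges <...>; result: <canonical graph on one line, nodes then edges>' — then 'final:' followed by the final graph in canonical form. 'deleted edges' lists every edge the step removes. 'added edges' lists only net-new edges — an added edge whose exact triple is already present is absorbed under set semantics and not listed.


step 1: rule r1; match: 0->11, 1->1, 2->4, 3->6; deleted nodes 11; deleted edges (11,1,cv); (11,4,cv); (11,6,cv); added nodes 12, 13, 14, 15, 16, 17, 18; added edges (15,1,cv); (15,12,cv); (15,14,cv); (16,4,cv); (16,12,cv); (16,13,cv); (17,6,cv); (17,13,cv); (17,14,cv); (18,12,cv); (18,13,cv); (18,14,cv); result: nodes: 1:V, 3:V, 4:V, 6:V, 8:T, 9:T, 12:V, 13:V, 14:V, 15:T, 16:T, 17:T, 18:T edges: (8,1,cv); (8,3,cv); (8,4,cv); (8,4,cvk); (9,3,cv); (9,4,cv); (9,4,cvk); (9,6,cv); (15,1,cv); (15,12,cv); (15,14,cv); (16,4,cv); (16,12,cv); (16,13,cv); (17,6,cv); (17,13,cv); (17,14,cv); (18,12,cv); (18,13,cv); (18,14,cv)
step 2: rule r1; match: 0->15, 1->1, 2->12, 3->14; deleted nodes 15; deleted edges (15,1,cv); (15,12,cv); (15,14,cv); added nodes 19, 20, 21, 22, 23, 24, 25; added edges (22,1,cv); (22,19,cv); (22,21,cv); (23,12,cv); (23,19,cv); (23,20,cv); (24,14,cv); (24,20,cv); (24,21,cv); (25,19,cv); (25,20,cv); (25,21,cv); result: nodes: 1:V, 3:V, 4:V, 6:V, 8:T, 9:T, 12:V, 13:V, 14:V, 16:T, 17:T, 18:T, 19:V, 20:V, 21:V, 22:T, 23:T, 24:T, 25:T edges: (8,1,cv); (8,3,cv); (8,4,cv); (8,4,cvk); (9,3,cv); (9,4,cv); (9,4,cvk); (9,6,cv); (16,4,cv); (16,12,cv); (16,13,cv); (17,6,cv); (17,13,cv); (17,14,cv); (18,12,cv); (18,13,cv); (18,14,cv); (22,1,cv); (22,19,cv); (22,21,cv); (23,12,cv); (23,19,cv); (23,20,cv); (24,14,cv); (24,20,cv); (24,21,cv); (25,19,cv); (25,20,cv); (25,21,cv)
final:
nodes: 1:V, 3:V, 4:V, 6:V, 8:T, 9:T, 12:V, 13:V, 14:V, 16:T, 17:T, 18:T, 19:V, 20:V, 21:V, 22:T, 23:T, 24:T, 25:T
edges: (8,1,cv); (8,3,cv); (8,4,cv); (8,4,cvk); (9,3,cv); (9,4,cv); (9,4,cvk); (9,6,cv); (16,4,cv); (16,12,cv); (16,13,cv); (17,6,cv); (17,13,cv); (17,14,cv); (18,12,cv); (18,13,cv); (18,14,cv); (22,1,cv); (22,19,cv); (22,21,cv); (23,12,cv); (23,19,cv); (23,20,cv); (24,14,cv); (24,20,cv); (24,21,cv); (25,19,cv); (25,20,cv); (25,21,cv)


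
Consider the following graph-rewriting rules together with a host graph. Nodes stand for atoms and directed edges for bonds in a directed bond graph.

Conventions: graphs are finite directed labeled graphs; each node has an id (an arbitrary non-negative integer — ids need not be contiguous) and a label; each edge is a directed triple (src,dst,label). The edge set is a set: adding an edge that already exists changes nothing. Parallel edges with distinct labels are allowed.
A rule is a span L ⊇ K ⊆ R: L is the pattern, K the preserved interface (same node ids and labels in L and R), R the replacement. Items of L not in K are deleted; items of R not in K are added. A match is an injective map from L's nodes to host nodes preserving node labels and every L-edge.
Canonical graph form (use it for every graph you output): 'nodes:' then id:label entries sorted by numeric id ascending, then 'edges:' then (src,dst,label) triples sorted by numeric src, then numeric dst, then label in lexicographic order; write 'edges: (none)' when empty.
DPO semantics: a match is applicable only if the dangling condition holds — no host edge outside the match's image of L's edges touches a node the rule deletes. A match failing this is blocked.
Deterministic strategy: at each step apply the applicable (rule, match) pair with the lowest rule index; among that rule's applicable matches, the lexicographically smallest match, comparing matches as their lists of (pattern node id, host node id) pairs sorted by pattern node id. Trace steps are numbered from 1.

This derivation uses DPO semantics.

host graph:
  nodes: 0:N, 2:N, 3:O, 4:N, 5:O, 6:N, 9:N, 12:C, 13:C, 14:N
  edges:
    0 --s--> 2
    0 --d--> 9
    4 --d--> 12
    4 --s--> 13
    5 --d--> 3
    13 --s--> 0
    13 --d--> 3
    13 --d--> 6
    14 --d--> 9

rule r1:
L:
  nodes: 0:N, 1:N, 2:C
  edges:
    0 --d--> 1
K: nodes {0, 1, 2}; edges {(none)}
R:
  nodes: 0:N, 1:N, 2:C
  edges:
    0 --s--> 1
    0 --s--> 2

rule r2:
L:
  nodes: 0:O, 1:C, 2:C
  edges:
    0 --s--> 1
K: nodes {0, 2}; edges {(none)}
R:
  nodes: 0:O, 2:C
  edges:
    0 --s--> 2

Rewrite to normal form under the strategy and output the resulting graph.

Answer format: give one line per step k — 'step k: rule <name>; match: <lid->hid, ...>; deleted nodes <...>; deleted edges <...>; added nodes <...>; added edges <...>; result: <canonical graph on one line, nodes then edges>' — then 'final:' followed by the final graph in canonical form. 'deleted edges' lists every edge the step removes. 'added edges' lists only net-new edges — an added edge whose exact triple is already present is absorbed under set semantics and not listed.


step 1: rule r1; match: 0->0, 1->9, 2->12; deleted nodes (none); deleted edges (0,9,d); added nodes (none); added edges (0,9,s); (0,12,s); result: nodes: 0:N, 2:N, 3:O, 4:N, 5:O, 6:N, 9:N, 12:C, 13:C, 14:N edges: (0,2,s); (0,9,s); (0,12,s); (4,12,d); (4,13,s); (5,3,d); (13,0,s); (13,3,d); (13,6,d); (14,9,d)
step 2: rule r1; match: 0->14, 1->9, 2->12; deleted nodes (none); deleted edges (14,9,d); added nodes (none); added edges (14,9,s); (14,12,s); result: nodes: 0:N, 2:N, 3:O, 4:N, 5:O, 6:N, 9:N, 12:C, 13:C, 14:N edges: (0,2,s); (0,9,s); (0,12,s); (4,12,d); (4,13,s); (5,3,d); (13,0,s); (13,3,d); (13,6,d); (14,9,s); (14,12,s)
final:
nodes: 0:N, 2:N, 3:O, 4:N, 5:O, 6:N, 9:N, 12:C, 13:C, 14:N
edges: (0,2,s); (0,9,s); (0,12,s); (4,12,d); (4,13,s); (5,3,d); (13,0,s); (13,3,d); (13,6,d); (14,9,s); (14,12,s)


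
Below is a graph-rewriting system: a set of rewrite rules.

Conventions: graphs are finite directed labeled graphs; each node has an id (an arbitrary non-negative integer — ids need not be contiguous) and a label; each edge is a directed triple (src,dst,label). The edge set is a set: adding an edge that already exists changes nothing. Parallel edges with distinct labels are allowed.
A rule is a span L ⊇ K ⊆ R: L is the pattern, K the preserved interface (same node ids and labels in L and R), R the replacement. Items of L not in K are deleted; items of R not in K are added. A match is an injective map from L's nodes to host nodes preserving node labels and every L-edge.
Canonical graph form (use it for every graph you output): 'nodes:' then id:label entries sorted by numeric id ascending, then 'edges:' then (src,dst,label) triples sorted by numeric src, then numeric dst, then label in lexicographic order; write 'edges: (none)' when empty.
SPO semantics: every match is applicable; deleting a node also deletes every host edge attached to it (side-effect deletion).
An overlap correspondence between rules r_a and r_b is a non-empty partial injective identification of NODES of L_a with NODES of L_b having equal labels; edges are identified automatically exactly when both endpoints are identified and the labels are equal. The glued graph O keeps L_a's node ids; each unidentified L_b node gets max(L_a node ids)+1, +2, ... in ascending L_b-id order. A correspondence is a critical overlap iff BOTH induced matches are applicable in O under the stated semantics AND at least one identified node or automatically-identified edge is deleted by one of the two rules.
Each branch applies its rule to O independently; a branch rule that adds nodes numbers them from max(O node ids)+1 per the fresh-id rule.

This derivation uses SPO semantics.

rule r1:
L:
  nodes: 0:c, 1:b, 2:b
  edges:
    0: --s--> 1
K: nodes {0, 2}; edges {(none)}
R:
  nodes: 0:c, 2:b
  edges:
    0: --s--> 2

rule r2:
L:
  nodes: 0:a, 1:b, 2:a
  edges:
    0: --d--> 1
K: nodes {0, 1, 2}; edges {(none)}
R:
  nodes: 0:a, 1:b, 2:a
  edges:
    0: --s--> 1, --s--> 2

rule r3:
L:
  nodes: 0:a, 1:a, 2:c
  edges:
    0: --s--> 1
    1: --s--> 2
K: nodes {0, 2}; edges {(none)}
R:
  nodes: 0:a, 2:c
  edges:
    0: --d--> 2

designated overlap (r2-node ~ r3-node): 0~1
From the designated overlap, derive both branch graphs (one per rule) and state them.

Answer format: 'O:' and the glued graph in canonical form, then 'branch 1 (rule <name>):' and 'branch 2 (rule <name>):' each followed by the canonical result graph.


O:
nodes: 0:a, 1:b, 2:a, 3:a, 4:c
edges: (0,1,d); (0,4,s); (3,0,s)
branch 1 (rule r2):
nodes: 0:a, 1:b, 2:a, 3:a, 4:c
edges: (0,1,s); (0,2,s); (0,4,s); (3,0,s)
branch 2 (rule r3):
nodes: 1:b, 2:a, 3:a, 4:c
edges: (3,4,d)


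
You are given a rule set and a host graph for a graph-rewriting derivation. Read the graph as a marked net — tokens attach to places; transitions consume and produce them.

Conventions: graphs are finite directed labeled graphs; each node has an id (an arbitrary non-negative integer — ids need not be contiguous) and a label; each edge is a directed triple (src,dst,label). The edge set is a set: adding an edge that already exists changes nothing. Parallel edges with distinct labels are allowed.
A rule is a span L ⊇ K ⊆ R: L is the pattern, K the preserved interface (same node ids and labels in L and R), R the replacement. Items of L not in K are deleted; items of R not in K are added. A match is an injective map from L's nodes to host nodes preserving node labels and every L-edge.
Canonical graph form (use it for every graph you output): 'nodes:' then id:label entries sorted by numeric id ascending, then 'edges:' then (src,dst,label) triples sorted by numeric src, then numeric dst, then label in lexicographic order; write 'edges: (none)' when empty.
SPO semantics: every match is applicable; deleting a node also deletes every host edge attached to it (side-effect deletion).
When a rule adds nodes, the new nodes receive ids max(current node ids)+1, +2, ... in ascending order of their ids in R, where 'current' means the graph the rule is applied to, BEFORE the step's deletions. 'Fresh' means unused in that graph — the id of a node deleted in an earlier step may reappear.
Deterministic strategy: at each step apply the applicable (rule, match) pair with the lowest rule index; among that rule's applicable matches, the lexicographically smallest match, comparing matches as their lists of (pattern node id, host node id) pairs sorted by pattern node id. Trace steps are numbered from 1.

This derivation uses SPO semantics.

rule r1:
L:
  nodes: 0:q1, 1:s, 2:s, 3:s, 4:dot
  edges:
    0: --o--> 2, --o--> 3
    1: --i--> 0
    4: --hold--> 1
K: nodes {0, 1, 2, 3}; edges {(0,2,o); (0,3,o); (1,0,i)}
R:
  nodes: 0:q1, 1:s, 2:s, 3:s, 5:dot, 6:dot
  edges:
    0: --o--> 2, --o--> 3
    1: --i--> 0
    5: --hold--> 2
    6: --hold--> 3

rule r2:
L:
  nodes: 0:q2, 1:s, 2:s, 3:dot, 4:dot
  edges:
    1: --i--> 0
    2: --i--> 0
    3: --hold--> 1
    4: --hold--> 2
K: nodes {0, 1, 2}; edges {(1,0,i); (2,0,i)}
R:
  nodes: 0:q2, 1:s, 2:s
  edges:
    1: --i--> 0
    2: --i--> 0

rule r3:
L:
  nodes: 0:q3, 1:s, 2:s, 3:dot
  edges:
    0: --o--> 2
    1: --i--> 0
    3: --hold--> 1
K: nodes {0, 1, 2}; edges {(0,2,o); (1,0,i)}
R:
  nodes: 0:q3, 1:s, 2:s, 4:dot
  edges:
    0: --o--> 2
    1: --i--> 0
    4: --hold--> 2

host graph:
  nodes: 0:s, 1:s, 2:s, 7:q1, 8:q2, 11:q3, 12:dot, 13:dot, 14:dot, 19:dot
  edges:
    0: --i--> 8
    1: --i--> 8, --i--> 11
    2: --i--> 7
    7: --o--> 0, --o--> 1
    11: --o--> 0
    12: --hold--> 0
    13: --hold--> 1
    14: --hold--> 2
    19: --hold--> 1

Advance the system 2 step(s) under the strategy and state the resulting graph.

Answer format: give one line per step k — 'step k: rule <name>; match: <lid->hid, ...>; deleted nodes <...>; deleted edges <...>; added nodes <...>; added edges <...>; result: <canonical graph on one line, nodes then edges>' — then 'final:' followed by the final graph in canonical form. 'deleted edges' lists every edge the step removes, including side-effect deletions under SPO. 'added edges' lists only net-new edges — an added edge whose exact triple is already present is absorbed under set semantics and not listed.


step 1: rule r1; match: 0->7, 1->2, 2->0, 3->1, 4->14; deleted nodes 14; deleted edges (14,2,hold); added nodes 20, 21; added edges (20,0,hold); (21,1,hold); result: nodes: 0:s, 1:s, 2:s, 7:q1, 8:q2, 11:q3, 12:dot, 13:dot, 19:dot, 20:dot, 21:dot edges: (0,8,i); (1,8,i); (1,11,i); (2,7,i); (7,0,o); (7,1,o); (11,0,o); (12,0,hold); (13,1,hold); (19,1,hold); (20,0,hold); (21,1,hold)
step 2: rule r2; match: 0->8, 1->0, 2->1, 3->12, 4->13; deleted nodes 12, 13; deleted edges (12,0,hold); (13,1,hold); added nodes (none); added edges (none); result: nodes: 0:s, 1:s, 2:s, 7:q1, 8:q2, 11:q3, 19:dot, 20:dot, 21:dot edges: (0,8,i); (1,8,i); (1,11,i); (2,7,i); (7,0,o); (7,1,o); (11,0,o); (19,1,hold); (20,0,hold); (21,1,hold)
final:
nodes: 0:s, 1:s, 2:s, 7:q1, 8:q2, 11:q3, 19:dot, 20:dot, 21:dot
edges: (0,8,i); (1,8,i); (1,11,i); (2,7,i); (7,0,o); (7,1,o); (11,0,o); (19,1,hold); (20,0,hold); (21,1,hold)


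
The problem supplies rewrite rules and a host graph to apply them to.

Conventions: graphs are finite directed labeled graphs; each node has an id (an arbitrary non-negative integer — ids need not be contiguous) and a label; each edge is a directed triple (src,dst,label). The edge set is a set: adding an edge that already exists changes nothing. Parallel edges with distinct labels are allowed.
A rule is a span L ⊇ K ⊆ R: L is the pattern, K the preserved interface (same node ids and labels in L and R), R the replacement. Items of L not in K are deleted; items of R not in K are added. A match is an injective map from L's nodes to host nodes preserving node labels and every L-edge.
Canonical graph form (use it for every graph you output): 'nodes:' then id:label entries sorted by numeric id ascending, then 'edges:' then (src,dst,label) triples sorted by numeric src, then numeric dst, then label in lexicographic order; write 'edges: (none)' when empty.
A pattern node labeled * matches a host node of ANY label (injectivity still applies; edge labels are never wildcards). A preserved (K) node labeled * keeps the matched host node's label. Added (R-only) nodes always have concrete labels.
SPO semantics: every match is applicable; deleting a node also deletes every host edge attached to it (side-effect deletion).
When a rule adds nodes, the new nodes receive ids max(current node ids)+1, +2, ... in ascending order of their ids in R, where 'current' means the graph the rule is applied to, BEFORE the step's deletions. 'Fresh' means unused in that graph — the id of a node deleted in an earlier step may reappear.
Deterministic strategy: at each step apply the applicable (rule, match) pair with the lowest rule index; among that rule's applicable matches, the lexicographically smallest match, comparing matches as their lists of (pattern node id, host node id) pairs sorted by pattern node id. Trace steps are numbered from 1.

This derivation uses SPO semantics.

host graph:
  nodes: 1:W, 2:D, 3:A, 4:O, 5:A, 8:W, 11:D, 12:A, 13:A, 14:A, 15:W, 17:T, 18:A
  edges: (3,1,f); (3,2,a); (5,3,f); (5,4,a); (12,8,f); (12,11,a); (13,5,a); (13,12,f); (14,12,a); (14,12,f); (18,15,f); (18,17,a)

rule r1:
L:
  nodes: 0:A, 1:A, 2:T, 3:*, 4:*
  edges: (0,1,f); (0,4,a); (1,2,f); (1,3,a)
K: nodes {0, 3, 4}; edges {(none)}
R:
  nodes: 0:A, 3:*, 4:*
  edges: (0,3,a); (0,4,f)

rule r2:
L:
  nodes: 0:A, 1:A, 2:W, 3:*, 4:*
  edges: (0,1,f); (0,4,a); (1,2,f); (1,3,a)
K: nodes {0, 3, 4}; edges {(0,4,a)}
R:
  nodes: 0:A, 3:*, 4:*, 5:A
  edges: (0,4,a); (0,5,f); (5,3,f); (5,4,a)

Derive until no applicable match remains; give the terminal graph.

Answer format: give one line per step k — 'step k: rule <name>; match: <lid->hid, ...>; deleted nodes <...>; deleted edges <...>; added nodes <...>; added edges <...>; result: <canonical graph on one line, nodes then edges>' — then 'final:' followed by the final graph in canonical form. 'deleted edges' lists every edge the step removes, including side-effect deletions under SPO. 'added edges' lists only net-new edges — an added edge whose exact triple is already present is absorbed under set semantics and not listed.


step 1: rule r2; match: 0->5, 1->3, 2->1, 3->2, 4->4; deleted nodes 1, 3; deleted edges (3,1,f); (3,2,a); (5,3,f); added nodes 19; added edges (5,19,f); (19,2,f); (19,4,a); result: nodes: 2:D, 4:O, 5:A, 8:W, 11:D, 12:A, 13:A, 14:A, 15:W, 17:T, 18:A, 19:A edges: (5,4,a); (5,19,f); (12,8,f); (12,11,a); (13,5,a); (13,12,f); (14,12,a); (14,12,f); (18,15,f); (18,17,a); (19,2,f); (19,4,a)
step 2: rule r2; match: 0->13, 1->12, 2->8, 3->11, 4->5; deleted nodes 8, 12; deleted edges (12,8,f); (12,11,a); (13,12,f); (14,12,a); (14,12,f); added nodes 20; added edges (13,20,f); (20,5,a); (20,11,f); result: nodes: 2:D, 4:O, 5:A, 11:D, 13:A, 14:A, 15:W, 17:T, 18:A, 19:A, 20:A edges: (5,4,a); (5,19,f); (13,5,a); (13,20,f); (18,15,f); (18,17,a); (19,2,f); (19,4,a); (20,5,a); (20,11,f)
final:
nodes: 2:D, 4:O, 5:A, 11:D, 13:A, 14:A, 15:W, 17:T, 18:A, 19:A, 20:A
edges: (5,4,a); (5,19,f); (13,5,a); (13,20,f); (18,15,f); (18,17,a); (19,2,f); (19,4,a); (20,5,a); (20,11,f)


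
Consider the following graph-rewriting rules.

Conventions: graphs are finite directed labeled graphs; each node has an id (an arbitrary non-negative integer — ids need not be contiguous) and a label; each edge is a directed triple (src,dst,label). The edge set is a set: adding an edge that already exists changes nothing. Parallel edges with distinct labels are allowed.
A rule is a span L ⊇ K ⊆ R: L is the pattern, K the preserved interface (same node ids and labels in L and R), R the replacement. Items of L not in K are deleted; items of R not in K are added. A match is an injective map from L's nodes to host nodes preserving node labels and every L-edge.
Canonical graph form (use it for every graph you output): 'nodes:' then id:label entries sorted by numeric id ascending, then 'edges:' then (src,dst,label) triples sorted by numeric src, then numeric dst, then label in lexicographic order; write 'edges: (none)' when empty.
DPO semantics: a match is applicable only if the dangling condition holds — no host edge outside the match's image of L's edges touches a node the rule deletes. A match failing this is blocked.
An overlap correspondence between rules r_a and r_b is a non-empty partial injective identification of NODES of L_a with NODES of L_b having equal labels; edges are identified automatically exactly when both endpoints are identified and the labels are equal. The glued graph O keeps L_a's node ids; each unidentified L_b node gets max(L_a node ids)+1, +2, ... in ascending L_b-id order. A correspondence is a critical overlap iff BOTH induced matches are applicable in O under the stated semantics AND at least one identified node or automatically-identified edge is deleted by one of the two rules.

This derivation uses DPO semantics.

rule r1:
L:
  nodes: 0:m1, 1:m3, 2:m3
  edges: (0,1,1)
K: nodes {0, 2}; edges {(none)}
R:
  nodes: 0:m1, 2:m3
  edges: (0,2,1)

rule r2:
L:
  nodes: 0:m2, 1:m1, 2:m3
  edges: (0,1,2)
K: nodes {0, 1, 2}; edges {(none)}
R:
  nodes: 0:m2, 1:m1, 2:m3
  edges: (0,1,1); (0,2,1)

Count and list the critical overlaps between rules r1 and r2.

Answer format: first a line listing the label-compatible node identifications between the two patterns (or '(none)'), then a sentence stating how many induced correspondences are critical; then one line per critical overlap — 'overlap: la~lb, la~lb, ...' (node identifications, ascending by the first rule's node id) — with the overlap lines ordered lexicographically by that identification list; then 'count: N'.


label-compatible node identifications between L(r1) and L(r2): 0~1, 1~2, 2~2
2 of the induced correspondences are critical overlaps of r1 and r2.
overlap: 0~1, 1~2
overlap: 1~2
count: 2


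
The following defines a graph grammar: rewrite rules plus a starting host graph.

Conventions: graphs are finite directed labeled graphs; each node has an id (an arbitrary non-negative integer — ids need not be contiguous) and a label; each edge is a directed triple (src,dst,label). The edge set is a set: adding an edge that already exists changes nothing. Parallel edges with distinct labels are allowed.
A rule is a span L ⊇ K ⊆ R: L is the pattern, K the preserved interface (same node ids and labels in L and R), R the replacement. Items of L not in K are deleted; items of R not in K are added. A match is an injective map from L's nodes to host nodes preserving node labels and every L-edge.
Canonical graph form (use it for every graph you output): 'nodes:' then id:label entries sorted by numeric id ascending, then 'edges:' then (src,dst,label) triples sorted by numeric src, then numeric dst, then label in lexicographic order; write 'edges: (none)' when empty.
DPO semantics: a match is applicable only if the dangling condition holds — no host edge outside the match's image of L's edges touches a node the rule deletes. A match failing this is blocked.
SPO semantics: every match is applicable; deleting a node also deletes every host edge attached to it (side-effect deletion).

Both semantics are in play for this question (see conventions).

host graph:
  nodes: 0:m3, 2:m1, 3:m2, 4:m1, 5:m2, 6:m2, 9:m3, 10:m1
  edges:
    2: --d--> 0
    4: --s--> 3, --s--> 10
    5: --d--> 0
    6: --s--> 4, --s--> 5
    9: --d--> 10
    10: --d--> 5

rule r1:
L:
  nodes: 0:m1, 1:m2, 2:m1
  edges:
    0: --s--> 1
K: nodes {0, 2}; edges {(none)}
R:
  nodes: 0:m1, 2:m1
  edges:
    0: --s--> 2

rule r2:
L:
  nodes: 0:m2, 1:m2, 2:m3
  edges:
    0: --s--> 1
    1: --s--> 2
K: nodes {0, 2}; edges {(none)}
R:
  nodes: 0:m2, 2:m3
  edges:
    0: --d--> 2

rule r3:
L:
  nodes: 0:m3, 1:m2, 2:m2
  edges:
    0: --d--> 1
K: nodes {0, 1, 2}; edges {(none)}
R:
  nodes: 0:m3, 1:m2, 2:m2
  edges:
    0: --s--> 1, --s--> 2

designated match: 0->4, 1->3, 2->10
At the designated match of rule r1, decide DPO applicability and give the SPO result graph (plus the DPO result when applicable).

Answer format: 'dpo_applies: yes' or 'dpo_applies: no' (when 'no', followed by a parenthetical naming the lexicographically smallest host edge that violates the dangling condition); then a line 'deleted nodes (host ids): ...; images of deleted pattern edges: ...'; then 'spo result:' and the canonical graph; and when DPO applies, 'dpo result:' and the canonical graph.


dpo_applies: yes
deleted nodes (host ids): 3; images of deleted pattern edges: (4,3,s)
spo result:
nodes: 0:m3, 2:m1, 4:m1, 5:m2, 6:m2, 9:m3, 10:m1
edges: (2,0,d); (4,10,s); (5,0,d); (6,4,s); (6,5,s); (9,10,d); (10,5,d)
dpo result:
nodes: 0:m3, 2:m1, 4:m1, 5:m2, 6:m2, 9:m3, 10:m1
edges: (2,0,d); (4,10,s); (5,0,d); (6,4,s); (6,5,s); (9,10,d); (10,5,d)


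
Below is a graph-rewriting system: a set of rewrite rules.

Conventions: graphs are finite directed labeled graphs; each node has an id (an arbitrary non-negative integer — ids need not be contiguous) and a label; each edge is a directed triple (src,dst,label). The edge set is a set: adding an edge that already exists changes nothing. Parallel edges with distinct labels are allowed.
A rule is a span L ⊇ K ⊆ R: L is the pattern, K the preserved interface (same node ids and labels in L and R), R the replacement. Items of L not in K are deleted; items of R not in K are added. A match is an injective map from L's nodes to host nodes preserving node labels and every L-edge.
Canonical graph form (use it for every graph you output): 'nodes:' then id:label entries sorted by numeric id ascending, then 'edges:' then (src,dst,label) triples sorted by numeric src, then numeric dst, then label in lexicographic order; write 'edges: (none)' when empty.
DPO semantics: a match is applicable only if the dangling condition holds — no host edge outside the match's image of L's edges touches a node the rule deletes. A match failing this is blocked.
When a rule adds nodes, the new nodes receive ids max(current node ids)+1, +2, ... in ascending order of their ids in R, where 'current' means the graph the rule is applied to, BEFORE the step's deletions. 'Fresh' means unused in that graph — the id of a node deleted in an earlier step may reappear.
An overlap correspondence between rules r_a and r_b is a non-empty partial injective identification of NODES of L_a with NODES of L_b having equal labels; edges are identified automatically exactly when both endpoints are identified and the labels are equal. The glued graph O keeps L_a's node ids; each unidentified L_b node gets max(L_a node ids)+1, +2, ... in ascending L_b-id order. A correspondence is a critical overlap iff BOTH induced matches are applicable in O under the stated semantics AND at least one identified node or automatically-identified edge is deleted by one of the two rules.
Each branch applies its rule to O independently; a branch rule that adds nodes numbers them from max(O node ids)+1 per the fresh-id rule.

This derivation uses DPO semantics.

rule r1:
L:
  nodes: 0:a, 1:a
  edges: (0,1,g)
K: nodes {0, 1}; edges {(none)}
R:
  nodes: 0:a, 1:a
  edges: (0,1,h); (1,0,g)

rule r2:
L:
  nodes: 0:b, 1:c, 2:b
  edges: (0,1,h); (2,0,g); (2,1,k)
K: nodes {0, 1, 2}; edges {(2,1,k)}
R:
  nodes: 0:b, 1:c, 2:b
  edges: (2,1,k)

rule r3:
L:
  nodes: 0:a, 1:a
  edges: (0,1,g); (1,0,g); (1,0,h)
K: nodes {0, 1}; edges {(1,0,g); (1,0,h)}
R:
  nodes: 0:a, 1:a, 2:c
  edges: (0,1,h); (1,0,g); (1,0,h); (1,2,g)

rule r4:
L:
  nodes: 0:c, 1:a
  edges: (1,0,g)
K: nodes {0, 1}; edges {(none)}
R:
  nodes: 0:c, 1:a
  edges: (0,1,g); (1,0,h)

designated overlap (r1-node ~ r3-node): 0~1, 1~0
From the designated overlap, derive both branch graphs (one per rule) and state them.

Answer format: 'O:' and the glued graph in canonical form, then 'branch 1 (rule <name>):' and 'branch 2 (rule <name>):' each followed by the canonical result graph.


O:
nodes: 0:a, 1:a
edges: (0,1,g); (0,1,h); (1,0,g)
branch 1 (rule r1):
nodes: 0:a, 1:a
edges: (0,1,h); (1,0,g)
branch 2 (rule r3):
nodes: 0:a, 1:a, 2:c
edges: (0,1,g); (0,1,h); (0,2,g); (1,0,h)


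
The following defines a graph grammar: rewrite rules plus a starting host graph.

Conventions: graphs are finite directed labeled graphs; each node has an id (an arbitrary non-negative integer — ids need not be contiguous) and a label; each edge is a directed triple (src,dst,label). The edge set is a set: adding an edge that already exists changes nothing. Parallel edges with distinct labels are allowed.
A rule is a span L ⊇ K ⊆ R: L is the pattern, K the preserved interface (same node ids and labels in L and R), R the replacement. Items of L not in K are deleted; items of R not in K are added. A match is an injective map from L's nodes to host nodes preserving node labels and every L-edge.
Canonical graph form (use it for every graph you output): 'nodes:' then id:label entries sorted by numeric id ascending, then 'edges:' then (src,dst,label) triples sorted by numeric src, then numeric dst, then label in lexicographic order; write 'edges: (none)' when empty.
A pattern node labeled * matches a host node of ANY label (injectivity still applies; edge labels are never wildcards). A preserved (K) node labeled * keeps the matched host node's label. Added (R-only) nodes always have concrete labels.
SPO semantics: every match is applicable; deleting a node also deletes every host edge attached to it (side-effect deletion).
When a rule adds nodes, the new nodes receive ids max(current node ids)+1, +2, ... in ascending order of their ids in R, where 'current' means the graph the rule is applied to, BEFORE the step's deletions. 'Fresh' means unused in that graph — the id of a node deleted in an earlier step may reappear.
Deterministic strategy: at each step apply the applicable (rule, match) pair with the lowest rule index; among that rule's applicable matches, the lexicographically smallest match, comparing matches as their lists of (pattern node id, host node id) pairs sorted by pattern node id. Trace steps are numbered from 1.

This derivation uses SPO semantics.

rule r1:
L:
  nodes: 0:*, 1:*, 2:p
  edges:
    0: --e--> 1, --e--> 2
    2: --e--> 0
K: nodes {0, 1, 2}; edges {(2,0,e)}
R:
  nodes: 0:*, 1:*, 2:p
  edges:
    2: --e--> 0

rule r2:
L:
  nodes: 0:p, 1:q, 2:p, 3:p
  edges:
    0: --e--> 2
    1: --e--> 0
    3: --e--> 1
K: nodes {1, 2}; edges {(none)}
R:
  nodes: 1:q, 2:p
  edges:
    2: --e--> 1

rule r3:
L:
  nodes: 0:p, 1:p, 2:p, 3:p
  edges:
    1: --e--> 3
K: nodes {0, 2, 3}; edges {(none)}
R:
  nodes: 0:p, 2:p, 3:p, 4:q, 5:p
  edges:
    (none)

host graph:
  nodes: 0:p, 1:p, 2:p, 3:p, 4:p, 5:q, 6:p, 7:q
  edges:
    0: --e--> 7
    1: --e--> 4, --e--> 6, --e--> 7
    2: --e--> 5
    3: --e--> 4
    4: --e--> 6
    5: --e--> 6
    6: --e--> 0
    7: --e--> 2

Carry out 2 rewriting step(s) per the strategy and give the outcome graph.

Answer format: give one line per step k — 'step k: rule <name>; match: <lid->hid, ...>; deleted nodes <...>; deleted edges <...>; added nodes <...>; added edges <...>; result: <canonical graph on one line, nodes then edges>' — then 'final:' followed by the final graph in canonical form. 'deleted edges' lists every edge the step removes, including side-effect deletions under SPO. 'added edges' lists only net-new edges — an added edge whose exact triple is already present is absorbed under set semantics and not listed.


step 1: rule r2; match: 0->6, 1->5, 2->0, 3->2; deleted nodes 2, 6; deleted edges (1,6,e); (2,5,e); (4,6,e); (5,6,e); (6,0,e); (7,2,e); added nodes (none); added edges (0,5,e); result: nodes: 0:p, 1:p, 3:p, 4:p, 5:q, 7:q edges: (0,5,e); (0,7,e); (1,4,e); (1,7,e); (3,4,e)
step 2: rule r3; match: 0->0, 1->1, 2->3, 3->4; deleted nodes 1; deleted edges (1,4,e); (1,7,e); added nodes 8, 9; added edges (none); result: nodes: 0:p, 3:p, 4:p, 5:q, 7:q, 8:q, 9:p edges: (0,5,e); (0,7,e); (3,4,e)
final:
nodes: 0:p, 3:p, 4:p, 5:q, 7:q, 8:q, 9:p
edges: (0,5,e); (0,7,e); (3,4,e)


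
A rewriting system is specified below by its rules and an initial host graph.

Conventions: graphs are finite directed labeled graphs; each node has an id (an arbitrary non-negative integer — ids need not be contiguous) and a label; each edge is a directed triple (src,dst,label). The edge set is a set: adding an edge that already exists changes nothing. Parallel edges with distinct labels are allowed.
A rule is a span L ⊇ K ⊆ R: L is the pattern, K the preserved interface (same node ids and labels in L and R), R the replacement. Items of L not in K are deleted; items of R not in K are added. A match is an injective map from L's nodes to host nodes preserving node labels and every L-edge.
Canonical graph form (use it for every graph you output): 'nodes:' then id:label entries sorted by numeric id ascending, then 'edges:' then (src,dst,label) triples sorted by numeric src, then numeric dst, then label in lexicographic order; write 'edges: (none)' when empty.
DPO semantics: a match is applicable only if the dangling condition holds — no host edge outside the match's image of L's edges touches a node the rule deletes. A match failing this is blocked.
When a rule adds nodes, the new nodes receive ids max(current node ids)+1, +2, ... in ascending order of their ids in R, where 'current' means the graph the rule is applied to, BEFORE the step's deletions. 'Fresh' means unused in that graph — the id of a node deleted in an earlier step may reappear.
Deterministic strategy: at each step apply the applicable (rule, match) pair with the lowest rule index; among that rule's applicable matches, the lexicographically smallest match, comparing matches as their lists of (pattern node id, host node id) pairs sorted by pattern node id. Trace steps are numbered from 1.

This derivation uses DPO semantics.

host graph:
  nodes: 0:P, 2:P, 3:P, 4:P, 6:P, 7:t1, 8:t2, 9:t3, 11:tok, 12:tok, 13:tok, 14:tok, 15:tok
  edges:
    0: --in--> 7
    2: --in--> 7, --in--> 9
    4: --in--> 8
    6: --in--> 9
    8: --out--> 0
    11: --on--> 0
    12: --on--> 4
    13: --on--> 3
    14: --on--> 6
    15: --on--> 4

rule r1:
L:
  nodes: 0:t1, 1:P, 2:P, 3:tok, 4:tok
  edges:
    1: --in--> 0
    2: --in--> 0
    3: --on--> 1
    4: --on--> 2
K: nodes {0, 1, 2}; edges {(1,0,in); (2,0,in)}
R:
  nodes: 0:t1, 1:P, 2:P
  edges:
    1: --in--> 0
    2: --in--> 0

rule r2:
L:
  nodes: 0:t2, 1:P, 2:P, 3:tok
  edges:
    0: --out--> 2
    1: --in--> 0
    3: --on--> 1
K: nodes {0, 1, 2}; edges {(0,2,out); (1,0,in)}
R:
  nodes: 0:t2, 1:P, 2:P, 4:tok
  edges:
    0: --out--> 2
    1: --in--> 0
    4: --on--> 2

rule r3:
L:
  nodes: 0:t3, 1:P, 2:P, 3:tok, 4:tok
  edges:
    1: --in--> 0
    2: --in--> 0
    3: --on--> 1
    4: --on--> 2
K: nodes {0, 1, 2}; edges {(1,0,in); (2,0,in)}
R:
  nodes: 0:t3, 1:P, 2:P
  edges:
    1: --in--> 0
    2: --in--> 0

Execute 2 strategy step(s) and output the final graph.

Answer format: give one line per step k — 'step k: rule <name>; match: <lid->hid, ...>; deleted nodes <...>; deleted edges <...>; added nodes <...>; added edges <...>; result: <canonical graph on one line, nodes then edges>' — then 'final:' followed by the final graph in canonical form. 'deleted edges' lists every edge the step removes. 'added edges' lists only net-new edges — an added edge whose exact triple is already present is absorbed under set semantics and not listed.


step 1: rule r2; match: 0->8, 1->4, 2->0, 3->12; deleted nodes 12; deleted edges (12,4,on); added nodes 16; added edges (16,0,on); result: nodes: 0:P, 2:P, 3:P, 4:P, 6:P, 7:t1, 8:t2, 9:t3, 11:tok, 13:tok, 14:tok, 15:tok, 16:tok edges: (0,7,in); (2,7,in); (2,9,in); (4,8,in); (6,9,in); (8,0,out); (11,0,on); (13,3,on); (14,6,on); (15,4,on); (16,0,on)
step 2: rule r2; match: 0->8, 1->4, 2->0, 3->15; deleted nodes 15; deleted edges (15,4,on); added nodes 17; added edges (17,0,on); result: nodes: 0:P, 2:P, 3:P, 4:P, 6:P, 7:t1, 8:t2, 9:t3, 11:tok, 13:tok, 14:tok, 16:tok, 17:tok edges: (0,7,in); (2,7,in); (2,9,in); (4,8,in); (6,9,in); (8,0,out); (11,0,on); (13,3,on); (14,6,on); (16,0,on); (17,0,on)
final:
nodes: 0:P, 2:P, 3:P, 4:P, 6:P, 7:t1, 8:t2, 9:t3, 11:tok, 13:tok, 14:tok, 16:tok, 17:tok
edges: (0,7,in); (2,7,in); (2,9,in); (4,8,in); (6,9,in); (8,0,out); (11,0,on); (13,3,on); (14,6,on); (16,0,on); (17,0,on)
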